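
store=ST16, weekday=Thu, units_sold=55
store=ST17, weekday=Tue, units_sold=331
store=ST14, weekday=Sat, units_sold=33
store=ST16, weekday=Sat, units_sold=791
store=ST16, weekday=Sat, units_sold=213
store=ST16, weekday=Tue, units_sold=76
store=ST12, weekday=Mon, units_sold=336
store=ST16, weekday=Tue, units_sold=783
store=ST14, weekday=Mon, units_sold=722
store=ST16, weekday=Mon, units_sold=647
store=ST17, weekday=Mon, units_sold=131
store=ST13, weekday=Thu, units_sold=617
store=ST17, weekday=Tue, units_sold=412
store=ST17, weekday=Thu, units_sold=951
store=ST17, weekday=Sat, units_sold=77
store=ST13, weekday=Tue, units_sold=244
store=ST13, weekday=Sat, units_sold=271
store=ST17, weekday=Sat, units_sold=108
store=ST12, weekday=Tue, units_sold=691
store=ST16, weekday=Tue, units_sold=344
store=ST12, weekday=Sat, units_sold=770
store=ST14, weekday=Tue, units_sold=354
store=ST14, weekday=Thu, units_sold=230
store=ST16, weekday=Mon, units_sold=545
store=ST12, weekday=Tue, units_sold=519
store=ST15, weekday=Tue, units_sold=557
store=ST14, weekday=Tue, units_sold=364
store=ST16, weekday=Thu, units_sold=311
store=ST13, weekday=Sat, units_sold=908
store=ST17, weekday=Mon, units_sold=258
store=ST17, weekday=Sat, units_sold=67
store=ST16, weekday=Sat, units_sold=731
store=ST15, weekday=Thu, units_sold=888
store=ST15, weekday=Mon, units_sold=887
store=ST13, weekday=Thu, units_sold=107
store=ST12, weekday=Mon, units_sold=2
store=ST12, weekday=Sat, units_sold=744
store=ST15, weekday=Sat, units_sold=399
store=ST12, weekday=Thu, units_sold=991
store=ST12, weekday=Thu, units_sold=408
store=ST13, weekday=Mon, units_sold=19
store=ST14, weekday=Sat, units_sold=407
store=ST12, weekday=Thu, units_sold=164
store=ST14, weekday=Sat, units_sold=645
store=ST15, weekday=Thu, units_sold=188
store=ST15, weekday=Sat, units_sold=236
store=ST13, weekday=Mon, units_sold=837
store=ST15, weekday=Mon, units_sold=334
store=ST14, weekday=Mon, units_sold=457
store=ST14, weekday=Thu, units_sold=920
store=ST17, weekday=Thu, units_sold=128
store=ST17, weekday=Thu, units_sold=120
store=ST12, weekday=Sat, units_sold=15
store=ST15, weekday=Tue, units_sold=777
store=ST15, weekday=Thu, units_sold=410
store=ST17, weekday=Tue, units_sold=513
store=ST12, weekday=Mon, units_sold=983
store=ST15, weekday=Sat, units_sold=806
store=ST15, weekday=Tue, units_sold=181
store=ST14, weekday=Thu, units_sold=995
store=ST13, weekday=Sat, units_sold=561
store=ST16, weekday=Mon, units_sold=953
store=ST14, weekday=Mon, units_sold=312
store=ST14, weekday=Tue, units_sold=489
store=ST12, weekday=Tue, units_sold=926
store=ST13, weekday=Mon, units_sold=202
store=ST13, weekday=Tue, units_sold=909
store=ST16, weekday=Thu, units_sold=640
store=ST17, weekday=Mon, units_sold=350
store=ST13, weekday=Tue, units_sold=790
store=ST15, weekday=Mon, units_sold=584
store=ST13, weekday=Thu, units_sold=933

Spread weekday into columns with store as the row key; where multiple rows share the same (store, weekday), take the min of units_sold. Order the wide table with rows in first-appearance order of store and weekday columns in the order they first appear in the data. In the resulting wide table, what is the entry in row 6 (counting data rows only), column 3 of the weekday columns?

With rows in first-appearance order of store, row 6 is store=ST15. weekday columns in first-appearance order: Thu, Tue, Sat, Mon; column 3 is Sat.
Long rows with store=ST15, weekday=Sat: min(399, 236, 806) = 236.

236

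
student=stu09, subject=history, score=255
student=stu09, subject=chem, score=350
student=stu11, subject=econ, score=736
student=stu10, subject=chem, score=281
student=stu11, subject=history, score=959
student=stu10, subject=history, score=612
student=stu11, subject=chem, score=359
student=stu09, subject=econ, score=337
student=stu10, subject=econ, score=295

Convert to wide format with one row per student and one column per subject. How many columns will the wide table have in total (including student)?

4

1 column for student plus 3 distinct subject values → 4 columns.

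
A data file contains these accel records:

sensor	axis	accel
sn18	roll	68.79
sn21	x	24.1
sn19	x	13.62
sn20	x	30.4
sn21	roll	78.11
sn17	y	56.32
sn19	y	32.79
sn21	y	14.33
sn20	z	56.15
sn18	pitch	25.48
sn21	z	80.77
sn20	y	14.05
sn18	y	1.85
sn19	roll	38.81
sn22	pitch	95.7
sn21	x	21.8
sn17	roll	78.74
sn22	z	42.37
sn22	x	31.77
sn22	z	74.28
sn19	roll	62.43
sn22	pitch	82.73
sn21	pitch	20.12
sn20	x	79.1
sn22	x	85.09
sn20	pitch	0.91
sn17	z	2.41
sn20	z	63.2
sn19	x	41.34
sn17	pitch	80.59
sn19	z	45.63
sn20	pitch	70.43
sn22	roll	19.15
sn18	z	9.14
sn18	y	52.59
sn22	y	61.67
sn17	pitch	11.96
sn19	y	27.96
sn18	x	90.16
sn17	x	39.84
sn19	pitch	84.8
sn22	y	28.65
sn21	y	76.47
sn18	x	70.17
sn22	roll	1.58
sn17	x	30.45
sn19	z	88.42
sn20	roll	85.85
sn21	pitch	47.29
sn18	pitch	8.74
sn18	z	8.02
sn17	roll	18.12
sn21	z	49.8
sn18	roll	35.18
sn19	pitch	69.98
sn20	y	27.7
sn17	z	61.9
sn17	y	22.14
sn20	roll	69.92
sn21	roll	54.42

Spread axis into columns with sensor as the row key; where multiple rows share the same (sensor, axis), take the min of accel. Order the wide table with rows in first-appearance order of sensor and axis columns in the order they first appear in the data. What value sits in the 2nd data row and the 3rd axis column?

14.33

With rows in first-appearance order of sensor, row 2 is sensor=sn21. axis columns in first-appearance order: roll, x, y, z, pitch; column 3 is y.
Long rows with sensor=sn21, axis=y: min(14.33, 76.47) = 14.33.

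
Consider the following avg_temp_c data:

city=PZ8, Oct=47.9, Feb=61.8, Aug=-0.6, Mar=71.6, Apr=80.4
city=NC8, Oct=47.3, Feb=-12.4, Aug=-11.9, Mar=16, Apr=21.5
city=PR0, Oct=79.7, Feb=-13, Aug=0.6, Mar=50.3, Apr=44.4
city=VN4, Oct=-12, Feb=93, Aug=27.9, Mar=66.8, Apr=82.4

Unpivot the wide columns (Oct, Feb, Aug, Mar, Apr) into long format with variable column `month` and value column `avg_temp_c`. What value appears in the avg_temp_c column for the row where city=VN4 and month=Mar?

66.8

Unpivoting turns each (city, wide-column) pair into one long row.
The wide cell at row VN4, column Mar holds 66.8, so the long row (VN4, Mar) has avg_temp_c=66.8.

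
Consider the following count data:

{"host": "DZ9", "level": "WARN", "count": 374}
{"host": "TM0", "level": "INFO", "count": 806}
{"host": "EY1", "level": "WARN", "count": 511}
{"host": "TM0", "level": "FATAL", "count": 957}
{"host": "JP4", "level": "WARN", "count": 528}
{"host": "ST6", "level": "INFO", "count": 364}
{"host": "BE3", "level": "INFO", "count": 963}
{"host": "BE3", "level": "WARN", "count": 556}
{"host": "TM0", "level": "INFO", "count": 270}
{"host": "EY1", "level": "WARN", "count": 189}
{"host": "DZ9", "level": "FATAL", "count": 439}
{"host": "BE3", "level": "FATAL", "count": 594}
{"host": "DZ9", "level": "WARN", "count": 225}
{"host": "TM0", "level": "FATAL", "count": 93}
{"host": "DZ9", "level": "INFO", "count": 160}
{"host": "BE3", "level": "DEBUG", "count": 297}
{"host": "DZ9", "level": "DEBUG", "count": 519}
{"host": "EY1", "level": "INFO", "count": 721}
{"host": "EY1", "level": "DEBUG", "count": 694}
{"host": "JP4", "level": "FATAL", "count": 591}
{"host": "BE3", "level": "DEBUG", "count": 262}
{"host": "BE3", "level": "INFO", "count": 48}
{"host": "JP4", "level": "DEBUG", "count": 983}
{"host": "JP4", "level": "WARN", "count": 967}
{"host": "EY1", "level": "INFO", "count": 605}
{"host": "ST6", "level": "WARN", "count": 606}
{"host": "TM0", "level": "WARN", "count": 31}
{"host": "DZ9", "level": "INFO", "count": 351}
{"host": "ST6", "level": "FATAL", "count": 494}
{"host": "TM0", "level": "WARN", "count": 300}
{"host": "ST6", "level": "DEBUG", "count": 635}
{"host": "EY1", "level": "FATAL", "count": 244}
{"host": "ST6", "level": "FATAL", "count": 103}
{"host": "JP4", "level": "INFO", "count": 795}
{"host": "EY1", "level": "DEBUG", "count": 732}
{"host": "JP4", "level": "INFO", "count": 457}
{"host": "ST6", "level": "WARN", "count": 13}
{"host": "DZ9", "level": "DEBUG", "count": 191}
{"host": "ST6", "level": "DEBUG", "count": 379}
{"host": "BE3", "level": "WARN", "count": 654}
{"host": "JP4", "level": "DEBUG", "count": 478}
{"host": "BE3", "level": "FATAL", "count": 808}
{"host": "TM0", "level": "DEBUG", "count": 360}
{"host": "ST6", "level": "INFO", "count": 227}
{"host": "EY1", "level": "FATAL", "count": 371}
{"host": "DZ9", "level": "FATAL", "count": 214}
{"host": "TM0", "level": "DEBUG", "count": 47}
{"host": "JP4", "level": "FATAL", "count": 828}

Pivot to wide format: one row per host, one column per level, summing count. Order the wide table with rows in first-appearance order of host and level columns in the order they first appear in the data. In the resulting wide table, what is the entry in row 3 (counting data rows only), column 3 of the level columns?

With rows in first-appearance order of host, row 3 is host=EY1. level columns in first-appearance order: WARN, INFO, FATAL, DEBUG; column 3 is FATAL.
Long rows with host=EY1, level=FATAL: 244 + 371 = 615.

615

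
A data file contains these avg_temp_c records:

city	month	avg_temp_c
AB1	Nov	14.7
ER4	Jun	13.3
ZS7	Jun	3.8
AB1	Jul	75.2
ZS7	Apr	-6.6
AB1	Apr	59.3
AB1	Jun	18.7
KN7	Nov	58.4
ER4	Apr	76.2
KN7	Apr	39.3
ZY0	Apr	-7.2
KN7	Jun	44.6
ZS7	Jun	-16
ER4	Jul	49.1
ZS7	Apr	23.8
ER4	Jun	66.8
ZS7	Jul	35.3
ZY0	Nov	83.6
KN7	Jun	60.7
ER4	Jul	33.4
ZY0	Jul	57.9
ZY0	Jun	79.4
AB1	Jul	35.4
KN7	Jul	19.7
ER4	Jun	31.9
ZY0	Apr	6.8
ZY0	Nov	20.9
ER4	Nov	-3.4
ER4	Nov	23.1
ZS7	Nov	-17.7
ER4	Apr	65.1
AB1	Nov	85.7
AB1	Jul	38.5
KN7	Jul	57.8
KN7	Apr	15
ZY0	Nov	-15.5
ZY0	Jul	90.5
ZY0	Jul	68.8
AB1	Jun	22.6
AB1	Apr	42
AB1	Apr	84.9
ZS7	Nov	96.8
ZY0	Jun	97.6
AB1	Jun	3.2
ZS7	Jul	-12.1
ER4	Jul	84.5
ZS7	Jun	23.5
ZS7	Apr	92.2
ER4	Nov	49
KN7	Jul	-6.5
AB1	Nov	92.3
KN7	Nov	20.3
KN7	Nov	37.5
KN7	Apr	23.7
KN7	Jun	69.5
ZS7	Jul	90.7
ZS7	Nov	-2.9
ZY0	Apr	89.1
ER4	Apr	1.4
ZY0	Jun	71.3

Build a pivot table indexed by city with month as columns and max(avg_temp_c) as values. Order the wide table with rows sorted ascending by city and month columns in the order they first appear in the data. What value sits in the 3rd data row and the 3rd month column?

57.8

With rows sorted ascending by city, row 3 is city=KN7. month columns in first-appearance order: Nov, Jun, Jul, Apr; column 3 is Jul.
Long rows with city=KN7, month=Jul: max(19.7, 57.8, -6.5) = 57.8.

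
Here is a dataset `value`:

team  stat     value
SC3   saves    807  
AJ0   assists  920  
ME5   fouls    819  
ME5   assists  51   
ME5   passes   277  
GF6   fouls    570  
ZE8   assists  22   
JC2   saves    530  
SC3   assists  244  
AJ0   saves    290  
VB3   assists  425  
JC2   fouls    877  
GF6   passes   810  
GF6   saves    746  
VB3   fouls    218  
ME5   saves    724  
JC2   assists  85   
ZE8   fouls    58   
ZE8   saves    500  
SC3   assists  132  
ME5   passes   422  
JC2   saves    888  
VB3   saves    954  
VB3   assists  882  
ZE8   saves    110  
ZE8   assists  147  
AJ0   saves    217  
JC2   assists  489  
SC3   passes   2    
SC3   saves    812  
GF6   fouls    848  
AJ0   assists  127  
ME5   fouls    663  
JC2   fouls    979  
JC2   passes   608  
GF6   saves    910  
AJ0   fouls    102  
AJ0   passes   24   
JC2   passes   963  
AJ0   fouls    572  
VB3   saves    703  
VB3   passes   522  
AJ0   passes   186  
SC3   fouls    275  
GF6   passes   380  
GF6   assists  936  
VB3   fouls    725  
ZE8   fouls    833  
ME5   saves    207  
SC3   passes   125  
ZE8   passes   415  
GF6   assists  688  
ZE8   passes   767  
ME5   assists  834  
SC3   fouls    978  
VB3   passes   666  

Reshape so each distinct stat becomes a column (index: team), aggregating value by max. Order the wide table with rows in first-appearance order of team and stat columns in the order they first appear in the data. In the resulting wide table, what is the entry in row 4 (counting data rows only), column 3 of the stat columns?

848

With rows in first-appearance order of team, row 4 is team=GF6. stat columns in first-appearance order: saves, assists, fouls, passes; column 3 is fouls.
Long rows with team=GF6, stat=fouls: max(570, 848) = 848.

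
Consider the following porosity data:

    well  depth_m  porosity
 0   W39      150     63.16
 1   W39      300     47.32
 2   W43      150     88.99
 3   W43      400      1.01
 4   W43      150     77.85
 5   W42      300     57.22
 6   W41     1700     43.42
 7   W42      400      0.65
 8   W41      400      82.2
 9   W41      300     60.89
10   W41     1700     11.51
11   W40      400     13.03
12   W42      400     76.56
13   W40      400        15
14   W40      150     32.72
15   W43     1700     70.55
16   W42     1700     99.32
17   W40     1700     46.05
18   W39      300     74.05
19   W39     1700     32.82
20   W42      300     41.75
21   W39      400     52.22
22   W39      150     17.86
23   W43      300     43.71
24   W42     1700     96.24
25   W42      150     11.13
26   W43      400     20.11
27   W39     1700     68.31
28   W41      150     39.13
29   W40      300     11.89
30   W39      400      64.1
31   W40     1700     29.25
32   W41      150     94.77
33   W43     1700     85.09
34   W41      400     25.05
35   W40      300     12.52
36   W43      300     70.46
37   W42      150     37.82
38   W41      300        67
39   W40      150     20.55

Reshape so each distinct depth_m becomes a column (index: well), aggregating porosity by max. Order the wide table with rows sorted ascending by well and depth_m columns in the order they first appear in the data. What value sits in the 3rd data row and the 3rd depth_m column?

82.2

With rows sorted ascending by well, row 3 is well=W41. depth_m columns in first-appearance order: 150, 300, 400, 1700; column 3 is 400.
Long rows with well=W41, depth_m=400: max(82.2, 25.05) = 82.2.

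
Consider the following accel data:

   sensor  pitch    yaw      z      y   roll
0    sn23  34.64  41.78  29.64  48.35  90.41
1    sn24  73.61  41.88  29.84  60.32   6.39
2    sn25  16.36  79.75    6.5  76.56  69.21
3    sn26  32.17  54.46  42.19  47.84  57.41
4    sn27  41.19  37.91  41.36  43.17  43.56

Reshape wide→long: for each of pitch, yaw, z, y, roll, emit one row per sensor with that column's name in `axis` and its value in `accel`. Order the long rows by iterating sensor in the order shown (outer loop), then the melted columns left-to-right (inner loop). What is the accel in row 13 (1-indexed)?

25 rows total (5 × 5). Row 13: index ⌊(13-1)/5⌋ = 2 into sensor → sn25; (13-1) mod 5 = 2 into the melted columns → z.
So row 13 is (sn25, z, 6.5); accel = 6.5.

6.5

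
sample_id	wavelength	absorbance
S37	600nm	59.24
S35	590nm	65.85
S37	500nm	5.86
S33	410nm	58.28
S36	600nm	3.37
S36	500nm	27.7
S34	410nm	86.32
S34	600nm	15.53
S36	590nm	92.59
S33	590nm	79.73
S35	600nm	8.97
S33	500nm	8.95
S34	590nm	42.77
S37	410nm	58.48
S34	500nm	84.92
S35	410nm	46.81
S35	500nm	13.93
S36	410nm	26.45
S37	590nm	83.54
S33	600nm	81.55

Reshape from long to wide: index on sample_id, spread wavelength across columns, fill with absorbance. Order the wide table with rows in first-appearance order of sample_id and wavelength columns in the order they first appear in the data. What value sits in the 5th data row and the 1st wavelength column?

With rows in first-appearance order of sample_id, row 5 is sample_id=S34. wavelength columns in first-appearance order: 600nm, 590nm, 500nm, 410nm; column 1 is 600nm.
Long rows with sample_id=S34, wavelength=600nm: absorbance = 15.53.

15.53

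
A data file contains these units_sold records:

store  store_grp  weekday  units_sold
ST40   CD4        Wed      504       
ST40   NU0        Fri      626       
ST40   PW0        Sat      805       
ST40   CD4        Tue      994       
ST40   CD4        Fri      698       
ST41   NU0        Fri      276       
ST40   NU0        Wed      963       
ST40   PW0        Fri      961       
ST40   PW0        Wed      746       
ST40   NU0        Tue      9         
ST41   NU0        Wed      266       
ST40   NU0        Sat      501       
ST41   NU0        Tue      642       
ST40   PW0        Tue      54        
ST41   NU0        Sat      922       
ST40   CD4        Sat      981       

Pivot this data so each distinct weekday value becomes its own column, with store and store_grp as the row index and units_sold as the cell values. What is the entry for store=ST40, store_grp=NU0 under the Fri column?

Wide layout: rows indexed by store and store_grp, columns are the 4 distinct weekday values (Wed, Fri, Sat, Tue).
Cell (store=ST40, store_grp=NU0, weekday=Fri) draws from the long row where store=ST40, store_grp=NU0 and weekday=Fri, which has units_sold=626.

626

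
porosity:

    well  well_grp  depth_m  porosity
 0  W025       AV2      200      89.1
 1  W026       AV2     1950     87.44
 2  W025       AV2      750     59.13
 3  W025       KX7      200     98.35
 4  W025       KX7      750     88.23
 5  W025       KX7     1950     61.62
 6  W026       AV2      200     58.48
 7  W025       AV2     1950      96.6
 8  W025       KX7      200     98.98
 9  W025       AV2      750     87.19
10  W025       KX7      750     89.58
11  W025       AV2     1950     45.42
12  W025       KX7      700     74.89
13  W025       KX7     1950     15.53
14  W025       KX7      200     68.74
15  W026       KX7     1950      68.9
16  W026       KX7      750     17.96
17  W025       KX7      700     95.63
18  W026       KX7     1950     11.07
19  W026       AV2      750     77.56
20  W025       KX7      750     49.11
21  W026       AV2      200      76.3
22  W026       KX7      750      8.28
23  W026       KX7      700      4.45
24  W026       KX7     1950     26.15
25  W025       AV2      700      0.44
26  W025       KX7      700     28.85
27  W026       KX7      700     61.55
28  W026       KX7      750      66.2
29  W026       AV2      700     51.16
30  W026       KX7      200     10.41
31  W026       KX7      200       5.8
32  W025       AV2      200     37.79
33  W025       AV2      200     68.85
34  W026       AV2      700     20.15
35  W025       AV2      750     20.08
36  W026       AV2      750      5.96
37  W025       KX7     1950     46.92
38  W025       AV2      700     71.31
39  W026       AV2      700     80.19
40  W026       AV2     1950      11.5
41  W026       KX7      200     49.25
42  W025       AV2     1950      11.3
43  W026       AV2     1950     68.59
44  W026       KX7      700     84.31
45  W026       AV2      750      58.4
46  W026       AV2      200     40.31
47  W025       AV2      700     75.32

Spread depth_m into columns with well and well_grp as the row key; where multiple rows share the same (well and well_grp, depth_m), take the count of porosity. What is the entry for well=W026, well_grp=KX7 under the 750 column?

Rows with well=W026, well_grp=KX7 and depth_m=750: porosity values are 17.96, 8.28, 66.2.
3 rows match — count = 3.

3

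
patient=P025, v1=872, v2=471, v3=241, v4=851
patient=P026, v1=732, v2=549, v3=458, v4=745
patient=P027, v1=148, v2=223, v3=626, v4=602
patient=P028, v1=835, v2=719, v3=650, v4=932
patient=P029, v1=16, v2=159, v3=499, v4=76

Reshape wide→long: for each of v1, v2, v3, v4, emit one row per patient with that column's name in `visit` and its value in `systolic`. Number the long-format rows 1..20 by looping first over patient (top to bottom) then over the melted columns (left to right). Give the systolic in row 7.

20 rows total (5 × 4). Row 7: index ⌊(7-1)/4⌋ = 1 into patient → P026; (7-1) mod 4 = 2 into the melted columns → v3.
So row 7 is (P026, v3, 458); systolic = 458.

458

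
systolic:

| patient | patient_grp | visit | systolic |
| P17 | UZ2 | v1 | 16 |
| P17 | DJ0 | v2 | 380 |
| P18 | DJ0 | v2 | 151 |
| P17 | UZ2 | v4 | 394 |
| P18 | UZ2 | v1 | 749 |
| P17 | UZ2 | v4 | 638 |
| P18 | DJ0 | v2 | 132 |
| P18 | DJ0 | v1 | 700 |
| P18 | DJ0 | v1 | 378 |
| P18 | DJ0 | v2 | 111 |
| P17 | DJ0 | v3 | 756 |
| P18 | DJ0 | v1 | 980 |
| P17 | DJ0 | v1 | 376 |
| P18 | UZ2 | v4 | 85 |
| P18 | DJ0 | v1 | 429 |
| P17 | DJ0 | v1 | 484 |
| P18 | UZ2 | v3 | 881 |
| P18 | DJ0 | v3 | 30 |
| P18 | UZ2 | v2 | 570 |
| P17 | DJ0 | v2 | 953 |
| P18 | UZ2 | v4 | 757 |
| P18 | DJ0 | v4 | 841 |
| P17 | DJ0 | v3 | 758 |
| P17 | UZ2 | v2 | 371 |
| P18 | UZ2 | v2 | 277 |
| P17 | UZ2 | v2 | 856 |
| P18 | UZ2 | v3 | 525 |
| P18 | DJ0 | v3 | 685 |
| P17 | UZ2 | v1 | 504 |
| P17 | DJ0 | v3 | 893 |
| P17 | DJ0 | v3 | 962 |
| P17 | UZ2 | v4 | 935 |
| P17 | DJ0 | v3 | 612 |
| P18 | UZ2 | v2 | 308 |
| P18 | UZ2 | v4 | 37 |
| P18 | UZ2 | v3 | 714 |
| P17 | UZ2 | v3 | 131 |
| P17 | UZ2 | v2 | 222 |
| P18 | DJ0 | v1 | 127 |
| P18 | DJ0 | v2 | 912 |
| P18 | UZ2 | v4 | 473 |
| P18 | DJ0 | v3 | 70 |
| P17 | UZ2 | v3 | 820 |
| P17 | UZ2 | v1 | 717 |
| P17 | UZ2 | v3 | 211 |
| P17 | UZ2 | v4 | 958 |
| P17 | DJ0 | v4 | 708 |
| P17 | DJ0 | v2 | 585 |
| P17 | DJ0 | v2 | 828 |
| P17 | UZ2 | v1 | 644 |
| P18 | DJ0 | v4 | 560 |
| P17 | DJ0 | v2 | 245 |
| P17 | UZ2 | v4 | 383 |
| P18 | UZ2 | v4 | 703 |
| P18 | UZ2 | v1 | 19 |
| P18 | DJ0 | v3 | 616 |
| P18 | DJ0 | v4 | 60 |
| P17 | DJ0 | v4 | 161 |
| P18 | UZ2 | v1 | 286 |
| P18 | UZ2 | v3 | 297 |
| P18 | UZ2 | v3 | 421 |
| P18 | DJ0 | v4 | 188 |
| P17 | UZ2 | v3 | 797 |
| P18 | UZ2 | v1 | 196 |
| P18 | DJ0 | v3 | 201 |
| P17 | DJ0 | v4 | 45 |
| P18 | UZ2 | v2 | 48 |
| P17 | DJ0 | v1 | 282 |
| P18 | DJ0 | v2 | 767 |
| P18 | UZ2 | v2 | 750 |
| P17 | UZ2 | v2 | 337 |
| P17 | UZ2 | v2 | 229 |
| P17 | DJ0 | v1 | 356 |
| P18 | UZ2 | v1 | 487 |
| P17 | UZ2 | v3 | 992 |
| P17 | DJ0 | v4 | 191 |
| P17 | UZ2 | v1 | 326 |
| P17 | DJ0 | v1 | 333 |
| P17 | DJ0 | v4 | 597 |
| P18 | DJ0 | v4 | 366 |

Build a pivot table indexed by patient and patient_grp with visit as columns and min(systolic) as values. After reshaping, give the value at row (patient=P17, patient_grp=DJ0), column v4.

45

Rows with patient=P17, patient_grp=DJ0 and visit=v4: systolic values are 708, 161, 45, 191, 597.
min(708, 161, 45, 191, 597) = 45.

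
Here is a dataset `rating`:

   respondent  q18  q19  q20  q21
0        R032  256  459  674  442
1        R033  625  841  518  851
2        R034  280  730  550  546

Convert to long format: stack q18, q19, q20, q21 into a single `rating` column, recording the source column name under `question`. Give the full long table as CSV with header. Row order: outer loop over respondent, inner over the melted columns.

respondent,question,rating
R032,q18,256
R032,q19,459
R032,q20,674
R032,q21,442
R033,q18,625
R033,q19,841
R033,q20,518
R033,q21,851
R034,q18,280
R034,q19,730
R034,q20,550
R034,q21,546

Each (respondent, column) pair becomes one row: 3 × 4 = 12 rows.
For example, (R032, q18) → rating=256.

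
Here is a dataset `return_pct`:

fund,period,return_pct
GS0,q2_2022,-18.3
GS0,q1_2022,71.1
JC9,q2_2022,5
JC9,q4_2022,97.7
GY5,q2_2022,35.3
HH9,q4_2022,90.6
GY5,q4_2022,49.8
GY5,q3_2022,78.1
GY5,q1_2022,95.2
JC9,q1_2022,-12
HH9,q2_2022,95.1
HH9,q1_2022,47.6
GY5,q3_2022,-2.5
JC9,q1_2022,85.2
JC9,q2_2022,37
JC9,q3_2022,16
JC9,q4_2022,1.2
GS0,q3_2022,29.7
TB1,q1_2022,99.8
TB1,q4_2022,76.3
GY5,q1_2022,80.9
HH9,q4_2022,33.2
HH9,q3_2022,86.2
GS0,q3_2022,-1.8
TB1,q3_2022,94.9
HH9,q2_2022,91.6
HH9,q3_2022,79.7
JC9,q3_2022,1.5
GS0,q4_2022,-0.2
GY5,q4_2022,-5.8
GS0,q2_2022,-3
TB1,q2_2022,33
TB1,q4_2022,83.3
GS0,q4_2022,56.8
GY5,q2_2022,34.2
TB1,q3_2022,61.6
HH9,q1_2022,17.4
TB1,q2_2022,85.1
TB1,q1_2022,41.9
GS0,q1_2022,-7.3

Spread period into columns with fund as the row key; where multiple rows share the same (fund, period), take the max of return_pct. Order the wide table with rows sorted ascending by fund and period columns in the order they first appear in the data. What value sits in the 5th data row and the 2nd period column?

99.8

With rows sorted ascending by fund, row 5 is fund=TB1. period columns in first-appearance order: q2_2022, q1_2022, q4_2022, q3_2022; column 2 is q1_2022.
Long rows with fund=TB1, period=q1_2022: max(99.8, 41.9) = 99.8.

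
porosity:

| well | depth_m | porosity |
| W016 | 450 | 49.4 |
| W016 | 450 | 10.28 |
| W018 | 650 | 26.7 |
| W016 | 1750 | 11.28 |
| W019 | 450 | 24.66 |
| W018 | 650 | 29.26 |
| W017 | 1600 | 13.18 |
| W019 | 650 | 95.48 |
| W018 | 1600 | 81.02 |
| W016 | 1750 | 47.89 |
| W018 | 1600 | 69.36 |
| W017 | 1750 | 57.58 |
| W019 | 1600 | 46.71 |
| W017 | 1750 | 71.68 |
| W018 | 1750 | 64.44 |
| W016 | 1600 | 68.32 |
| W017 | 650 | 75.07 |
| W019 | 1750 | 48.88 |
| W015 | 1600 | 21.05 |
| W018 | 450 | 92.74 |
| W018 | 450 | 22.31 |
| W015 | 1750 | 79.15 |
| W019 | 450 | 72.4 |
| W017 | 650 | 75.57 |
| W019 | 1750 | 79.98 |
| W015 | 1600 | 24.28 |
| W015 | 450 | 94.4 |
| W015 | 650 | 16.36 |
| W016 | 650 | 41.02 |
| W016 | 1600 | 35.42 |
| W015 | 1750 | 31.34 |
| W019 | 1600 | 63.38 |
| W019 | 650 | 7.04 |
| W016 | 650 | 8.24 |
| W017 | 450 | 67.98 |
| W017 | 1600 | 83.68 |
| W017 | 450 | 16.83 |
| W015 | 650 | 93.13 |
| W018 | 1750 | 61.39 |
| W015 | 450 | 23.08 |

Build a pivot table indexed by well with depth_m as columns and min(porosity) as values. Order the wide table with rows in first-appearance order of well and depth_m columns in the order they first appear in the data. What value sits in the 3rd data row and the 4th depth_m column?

With rows in first-appearance order of well, row 3 is well=W019. depth_m columns in first-appearance order: 450, 650, 1750, 1600; column 4 is 1600.
Long rows with well=W019, depth_m=1600: min(46.71, 63.38) = 46.71.

46.71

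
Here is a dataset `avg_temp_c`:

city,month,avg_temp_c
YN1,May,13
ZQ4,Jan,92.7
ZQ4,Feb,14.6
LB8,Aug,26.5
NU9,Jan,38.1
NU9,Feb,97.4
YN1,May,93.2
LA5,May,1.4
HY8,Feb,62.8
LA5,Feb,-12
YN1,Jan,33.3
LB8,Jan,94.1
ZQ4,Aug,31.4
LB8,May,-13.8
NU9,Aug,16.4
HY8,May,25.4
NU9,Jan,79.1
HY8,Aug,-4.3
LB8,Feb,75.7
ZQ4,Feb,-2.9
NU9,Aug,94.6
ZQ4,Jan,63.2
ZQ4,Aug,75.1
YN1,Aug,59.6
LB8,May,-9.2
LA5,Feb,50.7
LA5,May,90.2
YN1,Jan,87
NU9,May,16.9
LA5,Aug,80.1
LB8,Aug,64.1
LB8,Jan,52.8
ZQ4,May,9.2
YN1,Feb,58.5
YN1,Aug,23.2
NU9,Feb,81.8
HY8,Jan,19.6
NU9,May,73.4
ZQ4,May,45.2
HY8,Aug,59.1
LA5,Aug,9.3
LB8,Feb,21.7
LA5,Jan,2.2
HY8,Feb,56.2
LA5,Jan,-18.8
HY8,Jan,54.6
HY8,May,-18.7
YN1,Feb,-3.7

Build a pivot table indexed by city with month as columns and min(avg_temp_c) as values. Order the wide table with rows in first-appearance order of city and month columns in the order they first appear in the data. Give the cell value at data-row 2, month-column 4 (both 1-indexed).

With rows in first-appearance order of city, row 2 is city=ZQ4. month columns in first-appearance order: May, Jan, Feb, Aug; column 4 is Aug.
Long rows with city=ZQ4, month=Aug: min(31.4, 75.1) = 31.4.

31.4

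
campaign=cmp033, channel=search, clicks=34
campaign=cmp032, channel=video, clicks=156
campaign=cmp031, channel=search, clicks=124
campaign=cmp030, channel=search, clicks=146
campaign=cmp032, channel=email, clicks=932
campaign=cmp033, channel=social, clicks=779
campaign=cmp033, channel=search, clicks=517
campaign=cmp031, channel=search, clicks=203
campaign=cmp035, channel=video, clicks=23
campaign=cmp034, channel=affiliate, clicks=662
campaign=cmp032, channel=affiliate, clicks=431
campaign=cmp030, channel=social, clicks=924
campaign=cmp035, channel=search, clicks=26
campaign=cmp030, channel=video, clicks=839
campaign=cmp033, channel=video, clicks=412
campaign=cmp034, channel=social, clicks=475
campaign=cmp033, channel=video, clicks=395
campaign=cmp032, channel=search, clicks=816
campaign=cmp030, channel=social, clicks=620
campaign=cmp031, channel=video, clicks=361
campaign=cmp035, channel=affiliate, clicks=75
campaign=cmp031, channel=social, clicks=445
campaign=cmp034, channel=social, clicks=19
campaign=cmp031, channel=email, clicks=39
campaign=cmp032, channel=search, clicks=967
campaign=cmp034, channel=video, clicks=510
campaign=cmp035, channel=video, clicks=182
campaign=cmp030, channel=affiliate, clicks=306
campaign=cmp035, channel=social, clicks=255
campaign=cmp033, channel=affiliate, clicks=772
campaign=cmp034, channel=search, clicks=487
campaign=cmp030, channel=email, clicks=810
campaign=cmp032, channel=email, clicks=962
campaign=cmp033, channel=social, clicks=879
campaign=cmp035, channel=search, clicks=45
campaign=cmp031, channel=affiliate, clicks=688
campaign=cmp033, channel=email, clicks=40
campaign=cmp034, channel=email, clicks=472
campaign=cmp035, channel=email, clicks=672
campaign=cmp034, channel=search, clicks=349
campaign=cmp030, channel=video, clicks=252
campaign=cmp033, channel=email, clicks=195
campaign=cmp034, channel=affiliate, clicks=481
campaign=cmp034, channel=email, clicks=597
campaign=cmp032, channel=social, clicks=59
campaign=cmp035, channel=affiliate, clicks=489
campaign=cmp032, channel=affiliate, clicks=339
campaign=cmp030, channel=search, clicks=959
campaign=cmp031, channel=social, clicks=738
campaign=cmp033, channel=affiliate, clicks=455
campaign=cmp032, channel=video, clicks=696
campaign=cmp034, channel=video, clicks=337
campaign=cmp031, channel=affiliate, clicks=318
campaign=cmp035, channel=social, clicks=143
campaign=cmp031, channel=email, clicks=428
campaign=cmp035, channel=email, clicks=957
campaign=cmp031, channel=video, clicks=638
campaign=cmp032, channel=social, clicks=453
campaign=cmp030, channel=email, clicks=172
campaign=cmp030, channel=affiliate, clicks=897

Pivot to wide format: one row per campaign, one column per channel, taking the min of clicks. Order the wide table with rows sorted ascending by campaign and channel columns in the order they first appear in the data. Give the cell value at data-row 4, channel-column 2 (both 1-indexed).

With rows sorted ascending by campaign, row 4 is campaign=cmp033. channel columns in first-appearance order: search, video, email, social, affiliate; column 2 is video.
Long rows with campaign=cmp033, channel=video: min(412, 395) = 395.

395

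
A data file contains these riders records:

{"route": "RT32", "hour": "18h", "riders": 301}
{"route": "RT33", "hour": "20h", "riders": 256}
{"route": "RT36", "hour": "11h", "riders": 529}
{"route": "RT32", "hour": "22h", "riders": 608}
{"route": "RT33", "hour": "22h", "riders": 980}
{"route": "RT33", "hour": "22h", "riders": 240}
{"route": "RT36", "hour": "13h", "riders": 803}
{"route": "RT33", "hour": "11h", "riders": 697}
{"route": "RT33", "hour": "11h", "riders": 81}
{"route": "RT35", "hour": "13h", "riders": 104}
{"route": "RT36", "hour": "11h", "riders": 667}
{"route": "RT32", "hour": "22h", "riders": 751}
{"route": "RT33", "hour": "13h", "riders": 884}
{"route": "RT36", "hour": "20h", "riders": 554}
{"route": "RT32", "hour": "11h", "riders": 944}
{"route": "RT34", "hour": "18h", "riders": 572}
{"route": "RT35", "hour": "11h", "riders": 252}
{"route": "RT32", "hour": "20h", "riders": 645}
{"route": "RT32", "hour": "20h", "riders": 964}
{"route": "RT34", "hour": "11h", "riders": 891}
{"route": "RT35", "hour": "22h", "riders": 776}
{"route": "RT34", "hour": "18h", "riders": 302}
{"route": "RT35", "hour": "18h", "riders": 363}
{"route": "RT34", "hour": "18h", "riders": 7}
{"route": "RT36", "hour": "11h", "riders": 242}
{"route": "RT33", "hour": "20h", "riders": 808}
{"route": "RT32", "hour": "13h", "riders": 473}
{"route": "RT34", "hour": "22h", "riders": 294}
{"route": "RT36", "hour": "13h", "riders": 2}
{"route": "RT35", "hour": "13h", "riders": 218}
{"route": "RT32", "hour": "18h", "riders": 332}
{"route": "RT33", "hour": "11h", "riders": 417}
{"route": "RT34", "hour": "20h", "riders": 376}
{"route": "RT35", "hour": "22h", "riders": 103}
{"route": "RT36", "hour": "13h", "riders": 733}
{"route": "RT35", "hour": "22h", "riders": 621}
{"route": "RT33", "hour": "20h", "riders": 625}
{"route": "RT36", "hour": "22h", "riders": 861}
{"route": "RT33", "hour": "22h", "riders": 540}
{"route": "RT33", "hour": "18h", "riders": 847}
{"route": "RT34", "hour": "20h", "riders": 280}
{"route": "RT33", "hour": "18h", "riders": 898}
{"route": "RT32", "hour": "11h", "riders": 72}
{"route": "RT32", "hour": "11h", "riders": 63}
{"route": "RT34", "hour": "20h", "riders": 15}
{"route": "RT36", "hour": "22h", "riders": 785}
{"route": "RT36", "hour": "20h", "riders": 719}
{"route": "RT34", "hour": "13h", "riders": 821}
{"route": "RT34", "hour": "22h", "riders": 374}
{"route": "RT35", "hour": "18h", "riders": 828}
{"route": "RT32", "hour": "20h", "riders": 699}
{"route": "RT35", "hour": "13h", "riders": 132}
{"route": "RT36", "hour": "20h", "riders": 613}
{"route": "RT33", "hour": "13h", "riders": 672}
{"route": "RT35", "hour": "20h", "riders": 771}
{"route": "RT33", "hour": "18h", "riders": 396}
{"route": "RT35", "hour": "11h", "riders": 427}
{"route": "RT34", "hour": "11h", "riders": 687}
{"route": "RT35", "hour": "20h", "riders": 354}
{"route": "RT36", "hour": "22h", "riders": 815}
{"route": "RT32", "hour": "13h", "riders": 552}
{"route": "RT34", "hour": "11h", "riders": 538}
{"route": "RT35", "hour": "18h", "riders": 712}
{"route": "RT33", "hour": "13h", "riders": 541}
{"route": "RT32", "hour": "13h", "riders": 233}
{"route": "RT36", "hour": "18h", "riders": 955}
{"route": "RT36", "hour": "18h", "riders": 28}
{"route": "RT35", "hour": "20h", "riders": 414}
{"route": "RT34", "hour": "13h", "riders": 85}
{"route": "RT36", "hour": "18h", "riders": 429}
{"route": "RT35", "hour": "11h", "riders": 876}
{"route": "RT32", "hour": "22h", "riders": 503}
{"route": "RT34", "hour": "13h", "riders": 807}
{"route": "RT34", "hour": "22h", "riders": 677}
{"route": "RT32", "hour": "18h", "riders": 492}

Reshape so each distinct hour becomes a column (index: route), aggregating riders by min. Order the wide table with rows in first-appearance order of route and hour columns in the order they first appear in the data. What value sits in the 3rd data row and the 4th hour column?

785

With rows in first-appearance order of route, row 3 is route=RT36. hour columns in first-appearance order: 18h, 20h, 11h, 22h, 13h; column 4 is 22h.
Long rows with route=RT36, hour=22h: min(861, 785, 815) = 785.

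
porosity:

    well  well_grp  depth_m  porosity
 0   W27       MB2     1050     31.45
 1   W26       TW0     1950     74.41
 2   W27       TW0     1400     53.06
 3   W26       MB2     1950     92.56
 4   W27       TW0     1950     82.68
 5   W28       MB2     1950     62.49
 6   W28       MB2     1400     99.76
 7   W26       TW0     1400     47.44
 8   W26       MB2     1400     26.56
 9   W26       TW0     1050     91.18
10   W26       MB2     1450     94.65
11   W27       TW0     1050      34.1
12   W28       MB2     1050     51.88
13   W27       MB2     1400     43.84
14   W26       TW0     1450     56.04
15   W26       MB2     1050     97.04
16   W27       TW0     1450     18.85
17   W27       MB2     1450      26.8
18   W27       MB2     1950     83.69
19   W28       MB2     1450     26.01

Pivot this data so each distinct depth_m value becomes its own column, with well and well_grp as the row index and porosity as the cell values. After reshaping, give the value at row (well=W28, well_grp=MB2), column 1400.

Wide layout: rows indexed by well and well_grp, columns are the 4 distinct depth_m values (1050, 1950, 1400, 1450).
Cell (well=W28, well_grp=MB2, depth_m=1400) draws from the long row where well=W28, well_grp=MB2 and depth_m=1400, which has porosity=99.76.

99.76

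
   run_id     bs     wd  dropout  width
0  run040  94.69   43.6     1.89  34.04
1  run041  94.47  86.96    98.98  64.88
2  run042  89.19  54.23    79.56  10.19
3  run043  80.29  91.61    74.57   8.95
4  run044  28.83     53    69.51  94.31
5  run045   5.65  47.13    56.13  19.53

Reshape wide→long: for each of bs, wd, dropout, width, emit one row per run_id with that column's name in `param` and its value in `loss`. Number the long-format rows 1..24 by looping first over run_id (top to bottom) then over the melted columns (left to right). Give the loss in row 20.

24 rows total (6 × 4). Row 20: index ⌊(20-1)/4⌋ = 4 into run_id → run044; (20-1) mod 4 = 3 into the melted columns → width.
So row 20 is (run044, width, 94.31); loss = 94.31.

94.31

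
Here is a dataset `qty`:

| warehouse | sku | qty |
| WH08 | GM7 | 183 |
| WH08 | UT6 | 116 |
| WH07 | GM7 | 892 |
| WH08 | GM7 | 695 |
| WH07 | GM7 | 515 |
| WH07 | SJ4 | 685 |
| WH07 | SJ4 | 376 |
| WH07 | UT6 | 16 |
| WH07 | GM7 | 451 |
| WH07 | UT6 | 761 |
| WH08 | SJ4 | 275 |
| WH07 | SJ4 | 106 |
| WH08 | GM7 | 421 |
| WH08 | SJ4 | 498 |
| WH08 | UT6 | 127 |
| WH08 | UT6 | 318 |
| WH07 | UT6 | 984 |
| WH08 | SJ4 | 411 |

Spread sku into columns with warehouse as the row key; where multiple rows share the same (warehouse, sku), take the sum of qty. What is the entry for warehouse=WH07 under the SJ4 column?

Rows with warehouse=WH07 and sku=SJ4: qty values are 685, 376, 106.
685 + 376 + 106 = 1167.

1167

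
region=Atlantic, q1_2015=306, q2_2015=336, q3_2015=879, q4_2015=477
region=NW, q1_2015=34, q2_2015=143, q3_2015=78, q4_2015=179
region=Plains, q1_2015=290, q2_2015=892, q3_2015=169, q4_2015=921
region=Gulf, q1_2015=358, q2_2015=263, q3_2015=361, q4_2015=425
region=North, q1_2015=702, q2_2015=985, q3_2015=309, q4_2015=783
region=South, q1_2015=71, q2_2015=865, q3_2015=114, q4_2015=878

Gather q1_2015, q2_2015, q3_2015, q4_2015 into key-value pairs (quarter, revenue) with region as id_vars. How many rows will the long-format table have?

6 region values × 4 melted columns = 24 rows.

24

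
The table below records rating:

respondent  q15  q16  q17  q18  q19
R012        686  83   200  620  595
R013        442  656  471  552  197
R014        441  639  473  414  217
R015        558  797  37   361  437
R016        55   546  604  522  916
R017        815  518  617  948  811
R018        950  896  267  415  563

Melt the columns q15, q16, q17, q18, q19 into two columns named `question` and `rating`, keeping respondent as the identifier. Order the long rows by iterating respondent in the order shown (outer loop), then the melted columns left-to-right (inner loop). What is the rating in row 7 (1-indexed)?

656

35 rows total (7 × 5). Row 7: index ⌊(7-1)/5⌋ = 1 into respondent → R013; (7-1) mod 5 = 1 into the melted columns → q16.
So row 7 is (R013, q16, 656); rating = 656.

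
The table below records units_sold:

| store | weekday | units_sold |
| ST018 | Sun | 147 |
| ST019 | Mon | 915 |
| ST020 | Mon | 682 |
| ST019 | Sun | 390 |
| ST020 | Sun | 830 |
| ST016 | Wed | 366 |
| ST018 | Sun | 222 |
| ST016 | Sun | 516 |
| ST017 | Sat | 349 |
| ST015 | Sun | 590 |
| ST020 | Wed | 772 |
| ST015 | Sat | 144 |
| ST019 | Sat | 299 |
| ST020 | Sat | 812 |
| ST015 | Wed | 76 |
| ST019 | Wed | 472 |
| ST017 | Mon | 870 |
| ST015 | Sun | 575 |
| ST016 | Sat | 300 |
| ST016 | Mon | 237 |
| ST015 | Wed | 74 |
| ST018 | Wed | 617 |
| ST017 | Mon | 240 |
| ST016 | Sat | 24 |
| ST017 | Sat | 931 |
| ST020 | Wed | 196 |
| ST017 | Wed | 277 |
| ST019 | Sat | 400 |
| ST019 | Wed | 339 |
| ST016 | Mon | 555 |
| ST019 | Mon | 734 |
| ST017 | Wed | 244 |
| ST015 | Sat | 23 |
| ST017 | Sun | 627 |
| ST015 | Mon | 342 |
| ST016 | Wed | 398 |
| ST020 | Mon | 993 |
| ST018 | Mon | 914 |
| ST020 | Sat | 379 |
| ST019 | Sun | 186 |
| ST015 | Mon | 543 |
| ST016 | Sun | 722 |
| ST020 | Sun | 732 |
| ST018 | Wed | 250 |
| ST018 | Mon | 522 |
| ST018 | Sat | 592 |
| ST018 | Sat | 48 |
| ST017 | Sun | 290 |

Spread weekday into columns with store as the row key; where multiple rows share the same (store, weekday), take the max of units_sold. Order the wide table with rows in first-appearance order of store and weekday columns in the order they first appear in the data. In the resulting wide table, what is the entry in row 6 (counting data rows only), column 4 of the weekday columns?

144

With rows in first-appearance order of store, row 6 is store=ST015. weekday columns in first-appearance order: Sun, Mon, Wed, Sat; column 4 is Sat.
Long rows with store=ST015, weekday=Sat: max(144, 23) = 144.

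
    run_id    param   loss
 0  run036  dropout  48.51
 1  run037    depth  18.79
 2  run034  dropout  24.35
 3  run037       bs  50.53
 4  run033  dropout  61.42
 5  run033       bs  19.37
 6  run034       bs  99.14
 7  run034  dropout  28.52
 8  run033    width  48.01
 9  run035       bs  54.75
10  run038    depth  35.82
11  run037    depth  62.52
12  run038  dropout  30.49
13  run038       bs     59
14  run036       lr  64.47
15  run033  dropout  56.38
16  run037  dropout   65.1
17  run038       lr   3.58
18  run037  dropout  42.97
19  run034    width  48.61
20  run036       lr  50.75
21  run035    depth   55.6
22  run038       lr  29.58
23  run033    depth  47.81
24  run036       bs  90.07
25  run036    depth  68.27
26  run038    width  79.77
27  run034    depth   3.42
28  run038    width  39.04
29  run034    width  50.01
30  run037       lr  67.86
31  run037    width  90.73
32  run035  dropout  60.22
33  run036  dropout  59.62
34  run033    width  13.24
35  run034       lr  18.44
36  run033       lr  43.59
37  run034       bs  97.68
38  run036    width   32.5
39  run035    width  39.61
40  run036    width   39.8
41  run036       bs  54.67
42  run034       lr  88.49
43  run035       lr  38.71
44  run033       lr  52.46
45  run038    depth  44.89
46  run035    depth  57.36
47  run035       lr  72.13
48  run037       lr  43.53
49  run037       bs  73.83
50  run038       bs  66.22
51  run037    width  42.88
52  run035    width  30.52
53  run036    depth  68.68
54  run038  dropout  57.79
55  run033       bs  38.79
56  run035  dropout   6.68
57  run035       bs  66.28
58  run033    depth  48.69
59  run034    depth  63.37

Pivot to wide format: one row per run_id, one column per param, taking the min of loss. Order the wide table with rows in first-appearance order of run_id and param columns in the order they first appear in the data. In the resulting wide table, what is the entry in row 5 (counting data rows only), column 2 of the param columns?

With rows in first-appearance order of run_id, row 5 is run_id=run035. param columns in first-appearance order: dropout, depth, bs, width, lr; column 2 is depth.
Long rows with run_id=run035, param=depth: min(55.6, 57.36) = 55.6.

55.6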